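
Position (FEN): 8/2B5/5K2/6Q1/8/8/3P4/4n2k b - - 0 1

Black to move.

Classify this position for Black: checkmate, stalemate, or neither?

Black to move; black king on h1.
In check: no.
Legal moves for Black: Nf3, Nd3, Ng2, Nc2.
Black has 4 legal moves and is not in check → neither.

neither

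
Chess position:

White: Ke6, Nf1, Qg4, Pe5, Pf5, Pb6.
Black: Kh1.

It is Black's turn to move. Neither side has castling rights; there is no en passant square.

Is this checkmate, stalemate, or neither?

stalemate

Black to move; black king on h1.
In check: no.
King squares — g1: attacked by Qg4; g2: attacked by Qg4; h2: attacked by Nf1.
Legal moves for Black: none.
Not in check and no legal moves → stalemate.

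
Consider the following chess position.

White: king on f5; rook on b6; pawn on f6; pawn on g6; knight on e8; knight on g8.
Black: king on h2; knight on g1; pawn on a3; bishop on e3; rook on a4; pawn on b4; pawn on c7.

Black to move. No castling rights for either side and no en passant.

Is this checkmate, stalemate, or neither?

Black to move; black king on h2.
In check: no.
Legal moves for Black include: Ra8, Ra7, Ra6, Ra5+, Bh6, Bxb6, Bg5, Bc5, Bf4, Bd4, Bf2, Bd2, Bc1, Kh3, Kg3, Kg2, Kh1, Nh3, ... (list truncated; more exist).
Black has legal moves and is not in check → neither.

neither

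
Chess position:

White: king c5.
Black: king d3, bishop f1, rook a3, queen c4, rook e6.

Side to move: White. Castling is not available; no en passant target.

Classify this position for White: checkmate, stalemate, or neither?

checkmate

White to move; white king on c5.
In check: yes, from the black queen on c4.
King squares — b4: attacked by Qc4; c4: attacked by Kd3; d4: attacked by Kd3; b5: attacked by Qc4; d5: attacked by Qc4; b6: attacked by Re6; c6: attacked by Qc4; d6: attacked by Re6.
Legal moves for White: none.
In check with no legal moves → checkmate.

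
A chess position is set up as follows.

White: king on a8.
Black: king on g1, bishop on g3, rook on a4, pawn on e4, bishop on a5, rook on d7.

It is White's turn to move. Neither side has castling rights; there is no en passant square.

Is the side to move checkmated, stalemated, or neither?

White to move; white king on a8.
In check: no.
King squares — a7: attacked by Rd7; b7: attacked by Rd7; b8: attacked by Bg3.
Legal moves for White: none.
Not in check and no legal moves → stalemate.

stalemate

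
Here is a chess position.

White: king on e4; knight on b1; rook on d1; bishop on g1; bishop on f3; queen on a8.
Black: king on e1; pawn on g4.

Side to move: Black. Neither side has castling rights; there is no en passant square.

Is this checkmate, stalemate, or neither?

checkmate

Black to move; black king on e1.
In check: yes, from the white rook on d1.
King squares — d1: attacked by Bf3; f1: attacked by Rd1; d2: attacked by Nb1; e2: attacked by Bf3; f2: attacked by Bg1.
Legal moves for Black: none.
In check with no legal moves → checkmate.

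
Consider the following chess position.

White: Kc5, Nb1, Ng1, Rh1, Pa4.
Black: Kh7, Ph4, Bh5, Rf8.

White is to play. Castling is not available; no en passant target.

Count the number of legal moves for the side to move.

White to move; king on c5.
In check: no.
Legal moves: Kd6, Kc6, Kb6, Kd5, Kb5, Kd4, Kc4, Kb4, Rxh4, Rh3, Rh2, Nh3, Nf3, Ne2, Nc3, Na3, Nd2, a5.
Count: 18.

18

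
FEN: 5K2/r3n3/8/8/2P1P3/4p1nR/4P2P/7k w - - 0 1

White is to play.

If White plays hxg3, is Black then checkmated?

After hxg3: black king on h1; in check: yes, from the white rook on h3.
Black has 2 legal replies: Kg2, Kg1.
In check but a legal move exists → not checkmate.

no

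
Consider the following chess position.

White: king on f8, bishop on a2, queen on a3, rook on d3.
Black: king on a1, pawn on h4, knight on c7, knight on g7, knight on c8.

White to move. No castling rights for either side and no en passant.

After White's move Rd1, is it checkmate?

yes

After Rd1: black king on a1; in check: yes, from the white rook on d1.
King squares — b1: attacked by Rd1; a2: attacked by Qa3; b2: attacked by Qa3.
Black has no legal moves → checkmate.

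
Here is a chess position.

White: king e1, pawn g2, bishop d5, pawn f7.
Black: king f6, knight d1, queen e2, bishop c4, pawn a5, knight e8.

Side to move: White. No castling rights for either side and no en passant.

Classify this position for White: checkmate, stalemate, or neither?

White to move; white king on e1.
In check: yes, from the black queen on e2.
King squares — d1: attacked by Qe2; f1: attacked by Qe2; d2: attacked by Qe2; e2: attacked by Bc4; f2: attacked by Nd1.
Legal moves for White: none.
In check with no legal moves → checkmate.

checkmate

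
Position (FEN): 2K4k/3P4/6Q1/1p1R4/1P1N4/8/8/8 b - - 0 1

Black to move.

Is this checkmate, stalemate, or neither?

Black to move; black king on h8.
In check: no.
King squares — g7: attacked by Qg6; h7: attacked by Qg6; g8: attacked by Qg6.
Legal moves for Black: none.
Not in check and no legal moves → stalemate.

stalemate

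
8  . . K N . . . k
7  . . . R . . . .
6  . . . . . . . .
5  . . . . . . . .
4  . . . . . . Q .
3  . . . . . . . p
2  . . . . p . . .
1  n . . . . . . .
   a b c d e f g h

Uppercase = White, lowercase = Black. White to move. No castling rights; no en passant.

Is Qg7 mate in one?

yes

After Qg7: black king on h8; in check: yes, from the white queen on g7.
King squares — g7: attacked by Rd7; h7: attacked by Qg7; g8: attacked by Qg7.
Black has no legal moves → checkmate.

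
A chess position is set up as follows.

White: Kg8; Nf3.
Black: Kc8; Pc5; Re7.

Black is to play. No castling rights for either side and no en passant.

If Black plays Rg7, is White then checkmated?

After Rg7: white king on g8; in check: yes, from the black rook on g7.
White has 3 legal replies: Kh8, Kf8, Kxg7.
In check but a legal move exists → not checkmate.

no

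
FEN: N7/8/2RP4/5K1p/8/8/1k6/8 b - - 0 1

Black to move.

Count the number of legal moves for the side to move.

Black to move; king on b2.
In check: no.
Legal moves: Kb3, Ka3, Ka2, Kb1, Ka1, h4.
Count: 6.

6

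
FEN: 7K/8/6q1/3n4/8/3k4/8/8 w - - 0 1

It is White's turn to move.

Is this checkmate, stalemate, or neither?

White to move; white king on h8.
In check: no.
King squares — g7: attacked by Qg6; h7: attacked by Qg6; g8: attacked by Qg6.
Legal moves for White: none.
Not in check and no legal moves → stalemate.

stalemate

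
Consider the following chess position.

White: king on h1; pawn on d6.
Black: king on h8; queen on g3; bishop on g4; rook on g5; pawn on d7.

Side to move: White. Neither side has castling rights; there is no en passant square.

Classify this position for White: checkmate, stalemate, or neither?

White to move; white king on h1.
In check: no.
King squares — g1: attacked by Qg3; g2: attacked by Qg3; h2: attacked by Qg3.
Legal moves for White: none.
Not in check and no legal moves → stalemate.

stalemate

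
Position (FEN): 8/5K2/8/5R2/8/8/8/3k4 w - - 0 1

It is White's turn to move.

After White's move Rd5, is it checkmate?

no

After Rd5: black king on d1; in check: yes, from the white rook on d5.
Black has 4 legal replies: Ke2, Kc2, Ke1, Kc1.
In check but a legal move exists → not checkmate.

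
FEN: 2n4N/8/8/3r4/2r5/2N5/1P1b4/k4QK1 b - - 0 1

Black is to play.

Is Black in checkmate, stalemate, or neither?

neither

Black to move; black king on a1.
In check: yes, from the white queen on f1.
Legal moves for Black: Kxb2, Be1, Bc1.
Black is in check but has 3 legal moves → neither.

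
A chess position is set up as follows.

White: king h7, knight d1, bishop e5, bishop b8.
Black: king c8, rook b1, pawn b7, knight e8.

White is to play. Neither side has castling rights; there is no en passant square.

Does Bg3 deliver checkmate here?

After Bg3: black king on c8; in check: no.
Black is not in check, so this cannot be checkmate.

no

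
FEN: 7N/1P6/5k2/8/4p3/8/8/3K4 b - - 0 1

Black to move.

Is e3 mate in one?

no

After e3: white king on d1; in check: no.
White is not in check, so this cannot be checkmate.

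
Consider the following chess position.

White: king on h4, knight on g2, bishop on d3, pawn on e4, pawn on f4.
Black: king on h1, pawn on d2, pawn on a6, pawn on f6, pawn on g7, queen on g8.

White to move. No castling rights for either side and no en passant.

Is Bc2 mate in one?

no

After Bc2: black king on h1; in check: no.
Black is not in check, so this cannot be checkmate.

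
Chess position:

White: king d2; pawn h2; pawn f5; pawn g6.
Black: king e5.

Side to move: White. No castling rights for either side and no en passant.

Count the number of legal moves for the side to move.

12

White to move; king on d2.
In check: no.
Legal moves: Ke3, Kd3, Kc3, Ke2, Kc2, Ke1, Kd1, Kc1, g7, f6, h3, h4.
Count: 12.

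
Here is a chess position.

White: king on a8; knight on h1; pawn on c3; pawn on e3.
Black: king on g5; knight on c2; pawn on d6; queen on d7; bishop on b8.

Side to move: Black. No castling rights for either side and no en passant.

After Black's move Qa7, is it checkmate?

After Qa7: white king on a8; in check: yes, from the black queen on a7.
King squares — a7: attacked by Bb8; b7: attacked by Qa7; b8: attacked by Qa7.
White has no legal moves → checkmate.

yes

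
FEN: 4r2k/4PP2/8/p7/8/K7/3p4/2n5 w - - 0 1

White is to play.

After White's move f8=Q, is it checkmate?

no

After f8=Q: black king on h8; in check: yes, from the white queen on f8.
Black has 2 legal replies: Kh7, Rxf8.
In check but a legal move exists → not checkmate.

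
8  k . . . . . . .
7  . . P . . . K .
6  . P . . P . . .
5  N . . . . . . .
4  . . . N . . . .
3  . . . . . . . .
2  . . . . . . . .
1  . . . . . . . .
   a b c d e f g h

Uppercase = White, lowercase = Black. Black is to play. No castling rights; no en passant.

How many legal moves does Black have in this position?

Black to move; king on a8.
In check: no.
Legal moves: none.
Count: 0.

0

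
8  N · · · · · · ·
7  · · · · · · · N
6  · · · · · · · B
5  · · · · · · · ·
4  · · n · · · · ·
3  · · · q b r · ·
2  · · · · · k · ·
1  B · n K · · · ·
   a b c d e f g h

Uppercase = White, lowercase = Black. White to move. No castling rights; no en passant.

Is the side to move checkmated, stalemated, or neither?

checkmate

White to move; white king on d1.
In check: yes, from the black queen on d3.
King squares — c1: attacked by Be3; e1: attacked by Kf2; c2: attacked by Qd3; d2: attacked by Qd3; e2: attacked by Nc1.
Legal moves for White: none.
In check with no legal moves → checkmate.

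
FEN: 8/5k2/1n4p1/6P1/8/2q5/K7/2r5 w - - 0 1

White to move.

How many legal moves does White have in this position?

0

White to move; king on a2.
In check: no.
Legal moves: none.
Count: 0.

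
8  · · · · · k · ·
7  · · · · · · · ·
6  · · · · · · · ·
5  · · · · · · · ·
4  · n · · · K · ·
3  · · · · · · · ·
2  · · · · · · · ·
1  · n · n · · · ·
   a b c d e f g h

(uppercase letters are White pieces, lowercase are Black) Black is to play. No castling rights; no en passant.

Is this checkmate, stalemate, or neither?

neither

Black to move; black king on f8.
In check: no.
Legal moves for Black: Kg8, Ke8, Kg7, Kf7, Ke7, Nc6, Na6, Nd5+, Nd3+, Nc2, Na2, Ne3, Ndc3, Nf2, Nb2, Nbc3, Na3, Nd2.
Black has 18 legal moves and is not in check → neither.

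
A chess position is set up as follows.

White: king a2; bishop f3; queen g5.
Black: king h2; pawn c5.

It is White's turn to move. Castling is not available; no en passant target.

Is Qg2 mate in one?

yes

After Qg2: black king on h2; in check: yes, from the white queen on g2.
King squares — g1: attacked by Qg2; h1: attacked by Qg2; g2: attacked by Bf3; g3: attacked by Qg2; h3: attacked by Qg2.
Black has no legal moves → checkmate.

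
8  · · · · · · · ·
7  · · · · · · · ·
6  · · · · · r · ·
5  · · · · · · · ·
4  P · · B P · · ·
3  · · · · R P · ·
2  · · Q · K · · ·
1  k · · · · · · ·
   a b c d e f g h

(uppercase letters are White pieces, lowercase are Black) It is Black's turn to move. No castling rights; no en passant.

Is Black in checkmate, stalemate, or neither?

checkmate

Black to move; black king on a1.
In check: yes, from the white bishop on d4.
King squares — b1: attacked by Qc2; a2: attacked by Qc2; b2: attacked by Qc2.
Legal moves for Black: none.
In check with no legal moves → checkmate.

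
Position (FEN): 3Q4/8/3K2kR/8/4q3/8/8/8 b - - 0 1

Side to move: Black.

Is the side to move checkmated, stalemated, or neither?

neither

Black to move; black king on g6.
In check: yes, from the white rook on h6.
Legal moves for Black: Kg7, Kf7, Kxh6, Kf5.
Black is in check but has 4 legal moves → neither.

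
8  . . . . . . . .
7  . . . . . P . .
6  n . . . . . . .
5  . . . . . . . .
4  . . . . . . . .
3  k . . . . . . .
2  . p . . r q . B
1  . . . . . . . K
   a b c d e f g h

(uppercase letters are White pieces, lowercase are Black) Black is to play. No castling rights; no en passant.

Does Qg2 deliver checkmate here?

yes

After Qg2: white king on h1; in check: yes, from the black queen on g2.
King squares — g1: attacked by Qg2; g2: attacked by Re2; h2: own bishop.
White has no legal moves → checkmate.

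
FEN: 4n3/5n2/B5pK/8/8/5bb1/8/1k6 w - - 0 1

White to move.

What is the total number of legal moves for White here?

White to move; king on h6.
In check: yes, from the black knight on f7.
Legal moves: Kh7, Kxg6.
Count: 2.

2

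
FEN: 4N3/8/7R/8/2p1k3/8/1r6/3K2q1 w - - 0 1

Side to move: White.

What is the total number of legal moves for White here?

White to move; king on d1.
In check: yes, from the black queen on g1.
Legal moves: none.
Count: 0.

0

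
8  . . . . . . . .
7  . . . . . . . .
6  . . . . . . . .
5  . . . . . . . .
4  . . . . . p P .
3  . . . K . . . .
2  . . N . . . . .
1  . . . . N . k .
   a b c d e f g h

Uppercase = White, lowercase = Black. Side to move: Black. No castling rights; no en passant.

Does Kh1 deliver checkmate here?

After Kh1: white king on d3; in check: no.
White is not in check, so this cannot be checkmate.

no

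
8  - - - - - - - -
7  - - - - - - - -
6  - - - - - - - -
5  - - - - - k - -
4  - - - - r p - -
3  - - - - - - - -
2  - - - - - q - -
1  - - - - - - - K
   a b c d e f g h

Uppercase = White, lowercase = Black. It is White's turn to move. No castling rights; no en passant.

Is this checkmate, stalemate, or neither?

White to move; white king on h1.
In check: no.
King squares — g1: attacked by Qf2; g2: attacked by Qf2; h2: attacked by Qf2.
Legal moves for White: none.
Not in check and no legal moves → stalemate.

stalemate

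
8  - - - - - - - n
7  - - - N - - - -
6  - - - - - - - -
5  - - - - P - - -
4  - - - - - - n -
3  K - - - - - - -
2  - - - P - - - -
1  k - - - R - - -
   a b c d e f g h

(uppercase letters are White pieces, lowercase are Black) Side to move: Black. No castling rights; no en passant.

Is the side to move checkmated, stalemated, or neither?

Black to move; black king on a1.
In check: yes, from the white rook on e1.
King squares — b1: attacked by Re1; a2: attacked by Ka3; b2: attacked by Ka3.
Legal moves for Black: none.
In check with no legal moves → checkmate.

checkmate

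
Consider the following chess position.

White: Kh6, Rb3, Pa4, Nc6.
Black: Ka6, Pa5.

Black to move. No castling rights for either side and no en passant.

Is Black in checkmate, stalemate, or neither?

stalemate

Black to move; black king on a6.
In check: no.
King squares — a5: own pawn; b5: attacked by Rb3; b6: attacked by Rb3; a7: attacked by Nc6; b7: attacked by Rb3.
Legal moves for Black: none.
Not in check and no legal moves → stalemate.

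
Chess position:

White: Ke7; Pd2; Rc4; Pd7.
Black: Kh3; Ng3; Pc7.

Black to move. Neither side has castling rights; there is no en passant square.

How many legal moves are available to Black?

10

Black to move; king on h3.
In check: no.
Legal moves: Kh2, Kg2, Nh5, Nf5+, Ne4, Ne2, Nh1, Nf1, c6, c5.
Count: 10.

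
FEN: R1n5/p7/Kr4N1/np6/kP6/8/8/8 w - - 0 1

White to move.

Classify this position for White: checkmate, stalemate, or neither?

White to move; white king on a6.
In check: yes, from the black rook on b6.
King squares — a5: attacked by Ka4; b5: attacked by Ka4; b6: attacked by Pa7; a7: attacked by Nc8; b7: attacked by Na5.
Legal moves for White: none.
In check with no legal moves → checkmate.

checkmate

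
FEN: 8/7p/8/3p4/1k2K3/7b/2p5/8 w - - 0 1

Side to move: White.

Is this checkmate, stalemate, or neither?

White to move; white king on e4.
In check: yes, from the black pawn on d5.
King squares — d3: available; e3: available; f3: available; d4: available; f4: available; d5: available; e5: available; f5: attacked by Bh3.
Legal moves for White: Ke5, Kxd5, Kf4, Kd4, Kf3, Ke3, Kd3.
White is in check but has 7 legal moves → neither.

neither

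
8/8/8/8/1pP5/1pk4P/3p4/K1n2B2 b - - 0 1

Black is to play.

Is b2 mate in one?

After b2: white king on a1; in check: yes, from the black pawn on b2.
White has 1 legal reply: Kb1.
In check but a legal move exists → not checkmate.

no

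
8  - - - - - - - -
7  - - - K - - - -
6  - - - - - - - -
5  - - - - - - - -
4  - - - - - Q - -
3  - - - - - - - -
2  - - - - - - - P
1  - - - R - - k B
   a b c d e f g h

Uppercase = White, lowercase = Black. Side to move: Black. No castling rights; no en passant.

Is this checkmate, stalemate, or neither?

checkmate

Black to move; black king on g1.
In check: yes, from the white rook on d1.
King squares — f1: attacked by Rd1; h1: attacked by Rd1; f2: attacked by Qf4; g2: attacked by Bh1; h2: attacked by Qf4.
Legal moves for Black: none.
In check with no legal moves → checkmate.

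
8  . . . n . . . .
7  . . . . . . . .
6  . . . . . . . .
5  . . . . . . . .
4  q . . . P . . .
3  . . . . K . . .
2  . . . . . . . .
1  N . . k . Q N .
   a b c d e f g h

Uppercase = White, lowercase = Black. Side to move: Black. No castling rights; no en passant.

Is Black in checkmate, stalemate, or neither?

Black to move; black king on d1.
In check: yes, from the white queen on f1.
King squares — c1: attacked by Qf1; e1: attacked by Qf1; c2: attacked by Na1; d2: attacked by Ke3; e2: attacked by Qf1.
Legal moves for Black: none.
In check with no legal moves → checkmate.

checkmate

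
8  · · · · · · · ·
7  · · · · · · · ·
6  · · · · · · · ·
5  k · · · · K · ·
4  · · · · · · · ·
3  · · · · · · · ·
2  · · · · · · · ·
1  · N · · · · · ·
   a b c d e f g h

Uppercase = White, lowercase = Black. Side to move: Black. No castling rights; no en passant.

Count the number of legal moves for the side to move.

5

Black to move; king on a5.
In check: no.
Legal moves: Kb6, Ka6, Kb5, Kb4, Ka4.
Count: 5.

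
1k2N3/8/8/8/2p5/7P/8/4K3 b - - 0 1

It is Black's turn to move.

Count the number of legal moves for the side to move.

5

Black to move; king on b8.
In check: no.
Legal moves: Kc8, Ka8, Kb7, Ka7, c3.
Count: 5.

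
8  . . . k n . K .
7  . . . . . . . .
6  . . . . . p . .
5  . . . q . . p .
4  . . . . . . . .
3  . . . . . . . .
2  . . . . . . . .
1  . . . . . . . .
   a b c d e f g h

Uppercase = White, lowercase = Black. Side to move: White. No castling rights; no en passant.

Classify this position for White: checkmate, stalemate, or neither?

neither

White to move; white king on g8.
In check: yes, from the black queen on d5.
King squares — f7: attacked by Qd5; g7: attacked by Ne8; h7: available; f8: available; h8: available.
Legal moves for White: Kh8, Kf8, Kh7.
White is in check but has 3 legal moves → neither.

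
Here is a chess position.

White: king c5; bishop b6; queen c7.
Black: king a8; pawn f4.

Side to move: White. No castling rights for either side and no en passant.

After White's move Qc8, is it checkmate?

After Qc8: black king on a8; in check: yes, from the white queen on c8.
King squares — a7: attacked by Bb6; b7: attacked by Qc8; b8: attacked by Qc8.
Black has no legal moves → checkmate.

yes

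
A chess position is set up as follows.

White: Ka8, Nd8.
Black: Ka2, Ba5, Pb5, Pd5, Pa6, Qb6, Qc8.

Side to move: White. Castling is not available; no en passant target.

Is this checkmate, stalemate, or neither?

White to move; white king on a8.
In check: yes, from the black queen on c8.
King squares — a7: attacked by Qb6; b7: attacked by Qb6; b8: attacked by Qb6.
Legal moves for White: none.
In check with no legal moves → checkmate.

checkmate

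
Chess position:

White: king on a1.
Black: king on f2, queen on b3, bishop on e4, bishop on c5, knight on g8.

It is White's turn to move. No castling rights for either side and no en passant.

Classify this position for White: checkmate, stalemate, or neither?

stalemate

White to move; white king on a1.
In check: no.
King squares — b1: attacked by Qb3; a2: attacked by Qb3; b2: attacked by Qb3.
Legal moves for White: none.
Not in check and no legal moves → stalemate.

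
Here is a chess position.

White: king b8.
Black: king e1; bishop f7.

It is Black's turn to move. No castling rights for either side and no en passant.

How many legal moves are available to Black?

Black to move; king on e1.
In check: no.
Legal moves: Bg8, Be8, Bg6, Be6, Bh5, Bd5, Bc4, Bb3, Ba2, Kf2, Ke2, Kd2, Kf1, Kd1.
Count: 14.

14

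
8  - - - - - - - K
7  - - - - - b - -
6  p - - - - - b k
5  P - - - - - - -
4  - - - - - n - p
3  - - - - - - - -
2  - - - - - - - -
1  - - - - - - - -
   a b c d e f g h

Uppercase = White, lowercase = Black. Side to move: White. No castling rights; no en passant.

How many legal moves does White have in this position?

White to move; king on h8.
In check: no.
Legal moves: none.
Count: 0.

0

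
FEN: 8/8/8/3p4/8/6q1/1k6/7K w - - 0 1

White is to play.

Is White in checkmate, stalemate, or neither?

White to move; white king on h1.
In check: no.
King squares — g1: attacked by Qg3; g2: attacked by Qg3; h2: attacked by Qg3.
Legal moves for White: none.
Not in check and no legal moves → stalemate.

stalemate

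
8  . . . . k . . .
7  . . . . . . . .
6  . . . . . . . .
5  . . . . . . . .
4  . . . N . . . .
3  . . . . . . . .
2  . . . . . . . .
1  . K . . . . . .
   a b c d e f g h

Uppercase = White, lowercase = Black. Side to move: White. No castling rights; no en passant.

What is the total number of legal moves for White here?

White to move; king on b1.
In check: no.
Legal moves: Ne6, Nc6, Nf5, Nb5, Nf3, Nb3, Ne2, Nc2, Kc2, Kb2, Ka2, Kc1, Ka1.
Count: 13.

13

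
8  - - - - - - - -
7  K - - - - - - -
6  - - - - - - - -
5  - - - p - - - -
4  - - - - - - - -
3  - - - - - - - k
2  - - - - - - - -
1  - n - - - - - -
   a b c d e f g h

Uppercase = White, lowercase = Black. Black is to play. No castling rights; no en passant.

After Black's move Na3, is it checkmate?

no

After Na3: white king on a7; in check: no.
White is not in check, so this cannot be checkmate.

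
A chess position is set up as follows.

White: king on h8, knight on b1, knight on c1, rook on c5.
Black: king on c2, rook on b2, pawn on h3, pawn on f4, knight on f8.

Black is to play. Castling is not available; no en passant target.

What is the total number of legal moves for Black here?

2

Black to move; king on c2.
In check: yes, from the white rook on c5.
Legal moves: Kd1, Kxb1.
Count: 2.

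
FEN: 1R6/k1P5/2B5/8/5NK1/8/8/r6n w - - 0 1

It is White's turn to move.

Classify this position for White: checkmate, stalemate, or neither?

White to move; white king on g4.
In check: no.
Legal moves for White include: Rh8, Rg8, Rf8, Re8, Rd8, Rc8, Ra8+, Rb7+, Rb6, Rb5, Rb4, Rb3, Rb2, Rb1, Be8, Ba8, Bd7, Bb7, ... (list truncated; more exist).
White has legal moves and is not in check → neither.

neither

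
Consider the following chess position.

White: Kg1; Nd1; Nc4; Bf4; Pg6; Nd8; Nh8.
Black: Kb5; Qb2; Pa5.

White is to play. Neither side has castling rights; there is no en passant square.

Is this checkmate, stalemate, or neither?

White to move; white king on g1.
In check: no.
Legal moves for White include: Nhf7, Ndf7, Nb7, Ne6, Nc6, Bb8, Bc7, Bh6, Bd6, Bg5, Be5, Bg3, Be3, Bh2, Bd2, Bc1, Nd6+, Nb6, ... (list truncated; more exist).
White has legal moves and is not in check → neither.

neither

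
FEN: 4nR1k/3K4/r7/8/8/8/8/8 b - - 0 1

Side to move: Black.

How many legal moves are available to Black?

Black to move; king on h8.
In check: yes, from the white rook on f8.
Legal moves: Kh7, Kg7.
Count: 2.

2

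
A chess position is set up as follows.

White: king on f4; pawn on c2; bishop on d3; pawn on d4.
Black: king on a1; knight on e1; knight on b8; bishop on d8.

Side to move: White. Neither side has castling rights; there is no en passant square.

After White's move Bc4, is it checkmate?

After Bc4: black king on a1; in check: no.
Black is not in check, so this cannot be checkmate.

no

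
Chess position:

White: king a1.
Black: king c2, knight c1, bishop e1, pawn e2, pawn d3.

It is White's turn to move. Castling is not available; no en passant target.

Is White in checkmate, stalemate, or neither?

White to move; white king on a1.
In check: no.
King squares — b1: attacked by Kc2; a2: attacked by Nc1; b2: attacked by Kc2.
Legal moves for White: none.
Not in check and no legal moves → stalemate.

stalemate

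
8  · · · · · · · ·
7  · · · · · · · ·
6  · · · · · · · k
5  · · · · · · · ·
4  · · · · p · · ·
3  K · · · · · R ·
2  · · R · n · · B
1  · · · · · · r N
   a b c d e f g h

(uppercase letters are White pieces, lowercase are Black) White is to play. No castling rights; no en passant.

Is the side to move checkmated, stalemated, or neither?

White to move; white king on a3.
In check: no.
Legal moves for White include: Rg8, Rg7, Rg6+, Rg5, Rg4, Rh3+, Rf3, Re3, Rd3, Rgc3, Rb3, Rg2, Rxg1, Kb4, Ka4, Kb3, Kb2, Ka2, ... (list truncated; more exist).
White has legal moves and is not in check → neither.

neither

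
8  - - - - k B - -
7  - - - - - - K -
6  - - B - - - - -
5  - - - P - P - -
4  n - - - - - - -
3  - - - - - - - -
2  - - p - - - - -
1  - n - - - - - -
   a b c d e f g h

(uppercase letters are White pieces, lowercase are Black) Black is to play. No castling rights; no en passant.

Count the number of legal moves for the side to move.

1

Black to move; king on e8.
In check: yes, from the white bishop on c6.
Legal moves: Kd8.
Count: 1.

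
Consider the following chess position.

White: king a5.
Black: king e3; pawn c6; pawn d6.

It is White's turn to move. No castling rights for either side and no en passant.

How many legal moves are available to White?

4

White to move; king on a5.
In check: no.
Legal moves: Kb6, Ka6, Kb4, Ka4.
Count: 4.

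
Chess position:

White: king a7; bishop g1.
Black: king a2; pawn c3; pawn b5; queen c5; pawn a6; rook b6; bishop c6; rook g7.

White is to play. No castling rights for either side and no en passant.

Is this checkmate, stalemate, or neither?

White to move; white king on a7.
In check: yes, from the black rook on g7.
King squares — a6: attacked by Rb6; b6: attacked by Qc5; b7: attacked by Rb6; a8: attacked by Bc6; b8: attacked by Rb6.
Legal moves for White: none.
In check with no legal moves → checkmate.

checkmate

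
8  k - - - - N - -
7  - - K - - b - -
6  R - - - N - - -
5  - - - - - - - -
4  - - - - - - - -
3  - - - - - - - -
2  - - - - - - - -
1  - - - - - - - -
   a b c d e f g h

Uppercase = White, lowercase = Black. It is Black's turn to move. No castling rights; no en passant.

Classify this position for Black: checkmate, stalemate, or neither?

checkmate

Black to move; black king on a8.
In check: yes, from the white rook on a6.
King squares — a7: attacked by Ra6; b7: attacked by Kc7; b8: attacked by Kc7.
Legal moves for Black: none.
In check with no legal moves → checkmate.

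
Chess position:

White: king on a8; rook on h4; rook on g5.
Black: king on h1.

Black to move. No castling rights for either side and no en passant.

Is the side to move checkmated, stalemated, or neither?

Black to move; black king on h1.
In check: yes, from the white rook on h4.
King squares — g1: attacked by Rg5; g2: attacked by Rg5; h2: attacked by Rh4.
Legal moves for Black: none.
In check with no legal moves → checkmate.

checkmate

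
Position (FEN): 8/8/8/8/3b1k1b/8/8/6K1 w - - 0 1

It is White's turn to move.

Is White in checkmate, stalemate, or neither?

neither

White to move; white king on g1.
In check: yes, from the black bishop on d4.
Legal moves for White: Kh2, Kg2, Kh1, Kf1.
White is in check but has 4 legal moves → neither.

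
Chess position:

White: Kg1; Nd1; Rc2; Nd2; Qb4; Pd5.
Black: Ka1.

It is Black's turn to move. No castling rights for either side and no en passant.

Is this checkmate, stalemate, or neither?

stalemate

Black to move; black king on a1.
In check: no.
King squares — b1: attacked by Nd2; a2: attacked by Rc2; b2: attacked by Nd1.
Legal moves for Black: none.
Not in check and no legal moves → stalemate.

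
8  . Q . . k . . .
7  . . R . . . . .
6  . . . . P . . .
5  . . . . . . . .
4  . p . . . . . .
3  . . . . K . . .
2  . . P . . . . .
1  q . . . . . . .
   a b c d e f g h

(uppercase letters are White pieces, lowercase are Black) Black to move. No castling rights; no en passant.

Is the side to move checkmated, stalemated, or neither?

Black to move; black king on e8.
In check: yes, from the white queen on b8.
King squares — d7: attacked by Pe6; e7: attacked by Rc7; f7: attacked by Pe6; d8: attacked by Qb8; f8: attacked by Qb8.
Legal moves for Black: none.
In check with no legal moves → checkmate.

checkmate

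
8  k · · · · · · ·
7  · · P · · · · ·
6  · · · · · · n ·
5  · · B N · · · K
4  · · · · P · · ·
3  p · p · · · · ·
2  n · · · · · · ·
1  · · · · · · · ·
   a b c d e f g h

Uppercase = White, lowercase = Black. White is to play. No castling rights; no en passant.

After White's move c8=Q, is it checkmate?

After c8=Q: black king on a8; in check: yes, from the white queen on c8.
King squares — a7: attacked by Bc5; b7: attacked by Qc8; b8: attacked by Qc8.
Black has no legal moves → checkmate.

yes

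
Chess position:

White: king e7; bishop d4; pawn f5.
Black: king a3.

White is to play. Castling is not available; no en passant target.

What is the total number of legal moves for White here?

White to move; king on e7.
In check: no.
Legal moves: Kf8, Ke8, Kd8, Kf7, Kd7, Kf6, Ke6, Kd6, Bh8, Bg7, Ba7, Bf6, Bb6, Be5, Bc5+, Be3, Bc3, Bf2, Bb2+, Bg1, Ba1, f6.
Count: 22.

22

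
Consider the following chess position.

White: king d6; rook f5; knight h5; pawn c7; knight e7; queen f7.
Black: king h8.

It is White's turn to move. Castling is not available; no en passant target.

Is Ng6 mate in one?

After Ng6: black king on h8; in check: yes, from the white knight on g6.
King squares — g7: attacked by Nh5; h7: attacked by Qf7; g8: attacked by Qf7.
Black has no legal moves → checkmate.

yes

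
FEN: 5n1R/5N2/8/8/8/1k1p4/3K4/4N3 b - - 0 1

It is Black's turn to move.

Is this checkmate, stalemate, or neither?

neither

Black to move; black king on b3.
In check: no.
Legal moves for Black: Nh7, Nd7, Ng6, Ne6, Kc4, Kb4, Ka4, Ka3, Kb2, Ka2.
Black has 10 legal moves and is not in check → neither.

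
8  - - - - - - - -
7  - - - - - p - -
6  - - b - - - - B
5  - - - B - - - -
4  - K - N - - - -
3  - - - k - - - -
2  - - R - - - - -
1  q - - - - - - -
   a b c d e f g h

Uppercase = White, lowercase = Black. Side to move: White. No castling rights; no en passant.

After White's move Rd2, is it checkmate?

yes

After Rd2: black king on d3; in check: yes, from the white rook on d2.
King squares — c2: attacked by Rd2; d2: attacked by Bh6; e2: attacked by Rd2; c3: attacked by Kb4; e3: attacked by Bh6; c4: attacked by Kb4; d4: attacked by Rd2; e4: attacked by Bd5.
Black has no legal moves → checkmate.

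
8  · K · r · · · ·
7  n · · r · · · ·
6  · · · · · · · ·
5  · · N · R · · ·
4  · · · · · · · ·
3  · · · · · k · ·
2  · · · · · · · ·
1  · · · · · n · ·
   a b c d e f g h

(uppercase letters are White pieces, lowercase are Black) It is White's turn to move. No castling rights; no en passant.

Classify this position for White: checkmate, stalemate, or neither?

checkmate

White to move; white king on b8.
In check: yes, from the black rook on d8.
King squares — a7: attacked by Rd7; b7: attacked by Rd7; c7: attacked by Rd7; a8: attacked by Rd8; c8: attacked by Na7.
Legal moves for White: none.
In check with no legal moves → checkmate.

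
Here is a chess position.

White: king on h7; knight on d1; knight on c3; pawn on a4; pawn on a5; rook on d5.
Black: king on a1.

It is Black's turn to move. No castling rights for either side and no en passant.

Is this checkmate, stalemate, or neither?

Black to move; black king on a1.
In check: no.
King squares — b1: attacked by Nc3; a2: attacked by Nc3; b2: attacked by Nd1.
Legal moves for Black: none.
Not in check and no legal moves → stalemate.

stalemate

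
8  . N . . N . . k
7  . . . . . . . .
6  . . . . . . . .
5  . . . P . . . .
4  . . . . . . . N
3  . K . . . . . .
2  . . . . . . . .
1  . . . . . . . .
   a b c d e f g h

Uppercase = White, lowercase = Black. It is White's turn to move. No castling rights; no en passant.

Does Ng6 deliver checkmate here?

no

After Ng6: black king on h8; in check: yes, from the white knight on g6.
Black has 2 legal replies: Kg8, Kh7.
In check but a legal move exists → not checkmate.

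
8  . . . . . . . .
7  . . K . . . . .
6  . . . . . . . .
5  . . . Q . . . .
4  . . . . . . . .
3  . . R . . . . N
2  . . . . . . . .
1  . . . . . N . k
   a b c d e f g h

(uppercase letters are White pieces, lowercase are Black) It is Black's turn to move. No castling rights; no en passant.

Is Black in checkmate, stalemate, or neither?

checkmate

Black to move; black king on h1.
In check: yes, from the white queen on d5.
King squares — g1: attacked by Nh3; g2: attacked by Qd5; h2: attacked by Nf1.
Legal moves for Black: none.
In check with no legal moves → checkmate.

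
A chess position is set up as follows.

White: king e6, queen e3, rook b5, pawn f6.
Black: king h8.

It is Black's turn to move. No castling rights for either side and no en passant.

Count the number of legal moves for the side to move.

2

Black to move; king on h8.
In check: no.
Legal moves: Kg8, Kh7.
Count: 2.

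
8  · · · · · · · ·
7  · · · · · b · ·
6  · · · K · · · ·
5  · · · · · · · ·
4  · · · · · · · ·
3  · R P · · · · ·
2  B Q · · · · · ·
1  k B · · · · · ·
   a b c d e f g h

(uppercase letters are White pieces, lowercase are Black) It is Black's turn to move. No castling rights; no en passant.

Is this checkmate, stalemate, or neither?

Black to move; black king on a1.
In check: yes, from the white queen on b2.
King squares — b1: attacked by Ba2; a2: attacked by Bb1; b2: attacked by Rb3.
Legal moves for Black: none.
In check with no legal moves → checkmate.

checkmate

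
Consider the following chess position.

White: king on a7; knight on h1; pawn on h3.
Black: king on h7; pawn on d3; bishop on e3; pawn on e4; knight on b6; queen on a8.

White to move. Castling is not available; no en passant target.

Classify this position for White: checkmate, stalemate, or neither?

White to move; white king on a7.
In check: yes, from the black queen on a8.
King squares — a6: attacked by Qa8; b6: attacked by Be3; b7: attacked by Qa8; a8: attacked by Nb6; b8: attacked by Qa8.
Legal moves for White: none.
In check with no legal moves → checkmate.

checkmate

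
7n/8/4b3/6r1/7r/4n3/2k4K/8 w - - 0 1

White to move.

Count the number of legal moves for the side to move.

0

White to move; king on h2.
In check: yes, from the black rook on h4.
Legal moves: none.
Count: 0.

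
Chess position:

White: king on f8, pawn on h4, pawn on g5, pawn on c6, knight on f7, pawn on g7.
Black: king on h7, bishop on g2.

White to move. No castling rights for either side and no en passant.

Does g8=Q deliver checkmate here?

yes

After g8=Q: black king on h7; in check: yes, from the white queen on g8.
King squares — g6: attacked by Qg8; h6: attacked by Pg5; g7: attacked by Kf8; g8: attacked by Kf8; h8: attacked by Nf7.
Black has no legal moves → checkmate.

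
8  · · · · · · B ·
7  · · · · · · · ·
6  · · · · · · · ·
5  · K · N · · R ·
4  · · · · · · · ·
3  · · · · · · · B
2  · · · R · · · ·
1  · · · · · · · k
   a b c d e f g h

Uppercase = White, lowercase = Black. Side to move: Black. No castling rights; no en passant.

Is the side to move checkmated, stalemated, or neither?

Black to move; black king on h1.
In check: no.
King squares — g1: attacked by Rg5; g2: attacked by Rd2; h2: attacked by Rd2.
Legal moves for Black: none.
Not in check and no legal moves → stalemate.

stalemate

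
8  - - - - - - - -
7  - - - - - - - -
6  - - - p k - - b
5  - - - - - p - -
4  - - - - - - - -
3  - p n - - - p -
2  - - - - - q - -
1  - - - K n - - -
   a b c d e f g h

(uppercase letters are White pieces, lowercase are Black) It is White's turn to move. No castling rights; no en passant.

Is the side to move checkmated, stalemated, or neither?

checkmate

White to move; white king on d1.
In check: yes, from the black knight on c3.
King squares — c1: attacked by Bh6; e1: attacked by Qf2; c2: attacked by Ne1; d2: attacked by Qf2; e2: attacked by Qf2.
Legal moves for White: none.
In check with no legal moves → checkmate.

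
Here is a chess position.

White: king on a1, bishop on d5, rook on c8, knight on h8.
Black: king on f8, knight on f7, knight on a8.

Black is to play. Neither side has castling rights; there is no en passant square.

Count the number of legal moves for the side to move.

Black to move; king on f8.
In check: yes, from the white rook on c8.
Legal moves: Kg7, Ke7, Nd8.
Count: 3.

3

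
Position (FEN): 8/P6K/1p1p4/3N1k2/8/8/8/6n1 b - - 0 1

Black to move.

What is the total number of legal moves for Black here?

9

Black to move; king on f5.
In check: no.
Legal moves: Ke6, Kg5, Ke5, Kg4, Ke4, Nh3, Nf3, Ne2, b5.
Count: 9.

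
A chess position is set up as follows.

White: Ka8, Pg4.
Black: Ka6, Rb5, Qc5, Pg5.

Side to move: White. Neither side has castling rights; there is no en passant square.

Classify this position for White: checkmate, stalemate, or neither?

White to move; white king on a8.
In check: no.
King squares — a7: attacked by Qc5; b7: attacked by Rb5; b8: attacked by Rb5.
Legal moves for White: none.
Not in check and no legal moves → stalemate.

stalemate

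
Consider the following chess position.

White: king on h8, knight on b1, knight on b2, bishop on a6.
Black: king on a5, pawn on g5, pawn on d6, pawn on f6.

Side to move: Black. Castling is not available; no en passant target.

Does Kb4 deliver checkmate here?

After Kb4: white king on h8; in check: no.
White is not in check, so this cannot be checkmate.

no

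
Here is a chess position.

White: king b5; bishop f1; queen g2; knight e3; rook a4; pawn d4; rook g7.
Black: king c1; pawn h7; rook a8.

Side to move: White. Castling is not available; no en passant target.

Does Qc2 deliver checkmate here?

yes

After Qc2: black king on c1; in check: yes, from the white queen on c2.
King squares — b1: attacked by Qc2; d1: attacked by Qc2; b2: attacked by Qc2; c2: attacked by Ne3; d2: attacked by Qc2.
Black has no legal moves → checkmate.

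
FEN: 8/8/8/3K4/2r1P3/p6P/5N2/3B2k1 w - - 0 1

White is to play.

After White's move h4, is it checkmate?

After h4: black king on g1; in check: no.
Black is not in check, so this cannot be checkmate.

no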